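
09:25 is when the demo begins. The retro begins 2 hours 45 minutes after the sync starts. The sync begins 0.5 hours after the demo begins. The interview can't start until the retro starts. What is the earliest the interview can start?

The sync starts at 09:25 + 30 min = 09:55.
The retro starts at 09:55 + 165 min = 12:40.
The interview is bounded by the retro, so the earliest it can start is 12:40.

12:40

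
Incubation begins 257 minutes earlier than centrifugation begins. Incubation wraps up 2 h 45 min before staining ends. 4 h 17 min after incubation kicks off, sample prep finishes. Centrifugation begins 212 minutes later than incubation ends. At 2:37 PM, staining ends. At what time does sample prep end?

3:24 PM

Incubation ends at 2:37 PM − 165 min = 11:52 AM.
Centrifugation starts at 11:52 AM + 212 min = 3:24 PM.
Incubation starts at 3:24 PM − 257 min = 11:07 AM.
Sample prep ends at 11:07 AM + 257 min = 3:24 PM.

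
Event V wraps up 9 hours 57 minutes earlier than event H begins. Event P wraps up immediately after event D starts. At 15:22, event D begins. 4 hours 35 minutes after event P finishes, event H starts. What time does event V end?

10:00

Event P ends at 15:22.
Event H starts at 15:22 + 275 min = 19:57.
Event V ends at 19:57 − 597 min = 10:00.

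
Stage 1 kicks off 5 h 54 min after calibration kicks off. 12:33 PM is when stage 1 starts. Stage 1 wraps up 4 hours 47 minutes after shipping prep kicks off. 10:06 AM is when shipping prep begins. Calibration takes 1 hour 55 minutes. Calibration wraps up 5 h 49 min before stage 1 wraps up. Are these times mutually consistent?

Stage 1 ends at 10:06 AM + 287 min = 2:53 PM.
Calibration ends at 2:53 PM − 349 min = 9:04 AM.
Calibration starts at 9:04 AM − 115 min = 7:09 AM.
Stage 1 starts at 7:09 AM + 354 min = 1:03 PM.
But stage 1 is also said to start at 12:33 PM — a 30-minute conflict.

No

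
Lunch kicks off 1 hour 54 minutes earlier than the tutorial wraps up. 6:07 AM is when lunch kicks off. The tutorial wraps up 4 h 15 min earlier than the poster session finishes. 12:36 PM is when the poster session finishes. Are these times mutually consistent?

No

The tutorial ends at 12:36 PM − 255 min = 8:21 AM.
Lunch starts at 8:21 AM − 114 min = 6:27 AM.
But lunch is also said to start at 6:07 AM — a 20-minute conflict.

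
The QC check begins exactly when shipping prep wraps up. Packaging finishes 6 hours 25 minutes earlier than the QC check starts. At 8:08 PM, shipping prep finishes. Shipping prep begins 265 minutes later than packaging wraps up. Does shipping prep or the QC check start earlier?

The QC check starts at 8:08 PM.
Packaging ends at 8:08 PM − 385 min = 1:43 PM.
Shipping prep starts at 1:43 PM + 265 min = 6:08 PM.
Shipping prep starts at 6:08 PM and the QC check starts at 8:08 PM, so shipping prep is first.

shipping prep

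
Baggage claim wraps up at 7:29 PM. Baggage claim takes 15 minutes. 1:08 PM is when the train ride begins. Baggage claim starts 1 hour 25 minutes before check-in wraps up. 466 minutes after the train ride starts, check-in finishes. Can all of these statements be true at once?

No

Check-in ends at 1:08 PM + 466 min = 8:54 PM.
Baggage claim starts at 8:54 PM − 85 min = 7:29 PM.
Baggage claim ends at 7:29 PM + 15 min = 7:44 PM.
But baggage claim is also said to end at 7:29 PM — a 15-minute conflict.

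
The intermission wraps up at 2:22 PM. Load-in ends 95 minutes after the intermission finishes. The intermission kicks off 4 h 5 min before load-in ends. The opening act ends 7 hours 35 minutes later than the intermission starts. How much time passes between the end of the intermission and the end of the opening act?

5 hours 5 minutes

Load-in ends at 2:22 PM + 95 min = 3:57 PM.
The intermission starts at 3:57 PM − 245 min = 11:52 AM.
The opening act ends at 11:52 AM + 455 min = 7:27 PM.
From 2:22 PM to 7:27 PM is 5 hours 5 minutes.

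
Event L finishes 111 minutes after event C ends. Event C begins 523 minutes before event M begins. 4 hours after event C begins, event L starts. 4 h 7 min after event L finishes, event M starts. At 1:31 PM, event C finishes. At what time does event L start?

Event L ends at 1:31 PM + 111 min = 3:22 PM.
Event M starts at 3:22 PM + 247 min = 7:29 PM.
Event C starts at 7:29 PM − 523 min = 10:46 AM.
Event L starts at 10:46 AM + 240 min = 2:46 PM.

2:46 PM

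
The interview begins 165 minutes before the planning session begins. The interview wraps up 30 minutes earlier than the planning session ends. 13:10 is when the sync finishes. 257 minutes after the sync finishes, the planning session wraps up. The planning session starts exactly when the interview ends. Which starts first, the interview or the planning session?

The planning session ends at 13:10 + 257 min = 17:27.
The interview ends at 17:27 − 30 min = 16:57.
So the planning session starts at 16:57.
The interview starts at 16:57 − 165 min = 14:12.
The interview starts at 14:12 and the planning session starts at 16:57, so the interview is first.

the interview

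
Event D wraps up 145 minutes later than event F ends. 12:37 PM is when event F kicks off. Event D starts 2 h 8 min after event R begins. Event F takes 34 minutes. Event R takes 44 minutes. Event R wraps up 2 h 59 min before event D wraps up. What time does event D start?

Event F ends at 12:37 PM + 34 min = 1:11 PM.
Event D ends at 1:11 PM + 145 min = 3:36 PM.
Event R ends at 3:36 PM − 179 min = 12:37 PM.
Event R starts at 12:37 PM − 44 min = 11:53 AM.
Event D starts at 11:53 AM + 128 min = 2:01 PM.

2:01 PM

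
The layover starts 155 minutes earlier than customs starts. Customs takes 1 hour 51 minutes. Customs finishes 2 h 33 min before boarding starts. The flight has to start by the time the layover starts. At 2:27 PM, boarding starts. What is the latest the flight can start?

Customs ends at 2:27 PM − 153 min = 11:54 AM.
Customs starts at 11:54 AM − 111 min = 10:03 AM.
The layover starts at 10:03 AM − 155 min = 7:28 AM.
The flight is bounded by the layover, so the latest it can start is 7:28 AM.

7:28 AM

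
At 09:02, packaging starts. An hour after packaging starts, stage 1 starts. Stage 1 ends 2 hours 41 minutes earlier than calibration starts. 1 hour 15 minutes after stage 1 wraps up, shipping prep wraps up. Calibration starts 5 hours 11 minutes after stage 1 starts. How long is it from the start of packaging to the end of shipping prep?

4 hours 45 minutes

Stage 1 starts at 09:02 + 60 min = 10:02.
Calibration starts at 10:02 + 311 min = 15:13.
Stage 1 ends at 15:13 − 161 min = 12:32.
Shipping prep ends at 12:32 + 75 min = 13:47.
From 09:02 to 13:47 is 4 hours 45 minutes.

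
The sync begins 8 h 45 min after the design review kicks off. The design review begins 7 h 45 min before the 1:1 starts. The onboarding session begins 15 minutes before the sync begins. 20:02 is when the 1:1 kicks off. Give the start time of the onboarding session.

20:47

The design review starts at 20:02 − 465 min = 12:17.
The sync starts at 12:17 + 525 min = 21:02.
The onboarding session starts at 21:02 − 15 min = 20:47.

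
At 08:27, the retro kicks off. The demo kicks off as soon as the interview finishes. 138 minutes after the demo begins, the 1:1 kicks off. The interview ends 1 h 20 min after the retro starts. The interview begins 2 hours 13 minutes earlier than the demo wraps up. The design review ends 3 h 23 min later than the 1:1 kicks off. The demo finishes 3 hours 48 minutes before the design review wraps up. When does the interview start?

09:27

The interview ends at 08:27 + 80 min = 09:47.
So the demo starts at 09:47.
The 1:1 starts at 09:47 + 138 min = 12:05.
The design review ends at 12:05 + 203 min = 15:28.
The demo ends at 15:28 − 228 min = 11:40.
The interview starts at 11:40 − 133 min = 09:27.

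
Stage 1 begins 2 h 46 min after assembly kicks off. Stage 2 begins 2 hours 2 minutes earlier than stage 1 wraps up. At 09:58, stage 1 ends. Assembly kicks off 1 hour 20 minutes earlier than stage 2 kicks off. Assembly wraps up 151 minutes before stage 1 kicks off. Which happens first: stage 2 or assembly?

Stage 2 starts at 09:58 − 122 min = 07:56.
Assembly starts at 07:56 − 80 min = 06:36.
Stage 2 starts at 07:56 and assembly starts at 06:36, so assembly is first.

assembly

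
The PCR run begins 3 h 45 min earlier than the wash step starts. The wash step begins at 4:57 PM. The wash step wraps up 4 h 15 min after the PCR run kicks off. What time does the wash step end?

5:27 PM

The PCR run starts at 4:57 PM − 225 min = 1:12 PM.
The wash step ends at 1:12 PM + 255 min = 5:27 PM.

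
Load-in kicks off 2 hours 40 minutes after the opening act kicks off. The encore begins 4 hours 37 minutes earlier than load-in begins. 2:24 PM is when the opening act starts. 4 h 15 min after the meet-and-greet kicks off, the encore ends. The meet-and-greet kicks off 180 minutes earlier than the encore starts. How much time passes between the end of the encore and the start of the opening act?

Load-in starts at 2:24 PM + 160 min = 5:04 PM.
The encore starts at 5:04 PM − 277 min = 12:27 PM.
The meet-and-greet starts at 12:27 PM − 180 min = 9:27 AM.
The encore ends at 9:27 AM + 255 min = 1:42 PM.
From 1:42 PM to 2:24 PM is 42 minutes.

42 minutes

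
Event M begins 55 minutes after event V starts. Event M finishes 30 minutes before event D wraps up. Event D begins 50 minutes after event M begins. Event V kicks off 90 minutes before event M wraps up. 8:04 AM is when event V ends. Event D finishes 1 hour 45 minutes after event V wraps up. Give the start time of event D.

Event D ends at 8:04 AM + 105 min = 9:49 AM.
Event M ends at 9:49 AM − 30 min = 9:19 AM.
Event V starts at 9:19 AM − 90 min = 7:49 AM.
Event M starts at 7:49 AM + 55 min = 8:44 AM.
Event D starts at 8:44 AM + 50 min = 9:34 AM.

9:34 AM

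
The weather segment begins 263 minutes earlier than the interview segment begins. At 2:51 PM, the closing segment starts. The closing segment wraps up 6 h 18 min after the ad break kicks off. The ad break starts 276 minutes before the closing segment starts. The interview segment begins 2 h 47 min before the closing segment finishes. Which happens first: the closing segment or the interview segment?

the interview segment

The ad break starts at 2:51 PM − 276 min = 10:15 AM.
The closing segment ends at 10:15 AM + 378 min = 4:33 PM.
The interview segment starts at 4:33 PM − 167 min = 1:46 PM.
The closing segment starts at 2:51 PM and the interview segment starts at 1:46 PM, so the interview segment is first.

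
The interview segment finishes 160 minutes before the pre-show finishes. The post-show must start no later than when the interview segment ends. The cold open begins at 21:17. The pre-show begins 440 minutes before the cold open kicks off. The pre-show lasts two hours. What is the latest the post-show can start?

13:17

The pre-show starts at 21:17 − 440 min = 13:57.
The pre-show ends at 13:57 + 120 min = 15:57.
The interview segment ends at 15:57 − 160 min = 13:17.
The post-show is bounded by the interview segment, so the latest it can start is 13:17.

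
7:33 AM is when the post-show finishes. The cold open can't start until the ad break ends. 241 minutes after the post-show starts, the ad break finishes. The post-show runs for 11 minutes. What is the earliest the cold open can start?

11:23 AM

The post-show starts at 7:33 AM − 11 min = 7:22 AM.
The ad break ends at 7:22 AM + 241 min = 11:23 AM.
The cold open is bounded by the ad break, so the earliest it can start is 11:23 AM.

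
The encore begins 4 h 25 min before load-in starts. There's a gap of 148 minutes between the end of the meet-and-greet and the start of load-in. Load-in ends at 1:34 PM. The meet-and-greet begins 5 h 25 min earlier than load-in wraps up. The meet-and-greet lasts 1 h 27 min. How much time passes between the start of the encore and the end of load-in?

The meet-and-greet starts at 1:34 PM − 325 min = 8:09 AM.
The meet-and-greet ends at 8:09 AM + 87 min = 9:36 AM.
Load-in starts at 9:36 AM + 148 min = 12:04 PM.
The encore starts at 12:04 PM − 265 min = 7:39 AM.
From 7:39 AM to 1:34 PM is 5 h 55 min.

5 h 55 min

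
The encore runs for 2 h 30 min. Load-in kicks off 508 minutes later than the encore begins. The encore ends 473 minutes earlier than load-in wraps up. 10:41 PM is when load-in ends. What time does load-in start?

8:46 PM

The encore ends at 10:41 PM − 473 min = 2:48 PM.
The encore starts at 2:48 PM − 150 min = 12:18 PM.
Load-in starts at 12:18 PM + 508 min = 8:46 PM.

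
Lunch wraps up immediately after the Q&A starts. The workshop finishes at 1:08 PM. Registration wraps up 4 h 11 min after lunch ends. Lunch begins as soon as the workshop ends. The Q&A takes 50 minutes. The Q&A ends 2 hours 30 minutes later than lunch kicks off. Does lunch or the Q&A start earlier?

Lunch starts at 1:08 PM.
The Q&A ends at 1:08 PM + 150 min = 3:38 PM.
The Q&A starts at 3:38 PM − 50 min = 2:48 PM.
Lunch starts at 1:08 PM and the Q&A starts at 2:48 PM, so lunch is first.

lunch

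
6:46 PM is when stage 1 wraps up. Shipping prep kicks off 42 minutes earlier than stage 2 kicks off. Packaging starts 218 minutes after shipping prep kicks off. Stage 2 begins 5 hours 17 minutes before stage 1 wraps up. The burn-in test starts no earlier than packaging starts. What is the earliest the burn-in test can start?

Stage 2 starts at 6:46 PM − 317 min = 1:29 PM.
Shipping prep starts at 1:29 PM − 42 min = 12:47 PM.
Packaging starts at 12:47 PM + 218 min = 4:25 PM.
The burn-in test is bounded by packaging, so the earliest it can start is 4:25 PM.

4:25 PM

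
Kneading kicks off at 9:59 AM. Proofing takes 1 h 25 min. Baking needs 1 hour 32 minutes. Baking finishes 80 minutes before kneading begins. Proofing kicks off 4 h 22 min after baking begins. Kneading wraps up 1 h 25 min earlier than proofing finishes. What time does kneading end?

11:29 AM

Baking ends at 9:59 AM − 80 min = 8:39 AM.
Baking starts at 8:39 AM − 92 min = 7:07 AM.
Proofing starts at 7:07 AM + 262 min = 11:29 AM.
Proofing ends at 11:29 AM + 85 min = 12:54 PM.
Kneading ends at 12:54 PM − 85 min = 11:29 AM.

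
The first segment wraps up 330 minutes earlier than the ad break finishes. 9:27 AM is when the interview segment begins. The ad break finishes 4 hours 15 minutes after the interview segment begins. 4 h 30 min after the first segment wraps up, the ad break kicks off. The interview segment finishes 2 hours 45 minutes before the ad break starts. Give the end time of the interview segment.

The ad break ends at 9:27 AM + 255 min = 1:42 PM.
The first segment ends at 1:42 PM − 330 min = 8:12 AM.
The ad break starts at 8:12 AM + 270 min = 12:42 PM.
The interview segment ends at 12:42 PM − 165 min = 9:57 AM.

9:57 AM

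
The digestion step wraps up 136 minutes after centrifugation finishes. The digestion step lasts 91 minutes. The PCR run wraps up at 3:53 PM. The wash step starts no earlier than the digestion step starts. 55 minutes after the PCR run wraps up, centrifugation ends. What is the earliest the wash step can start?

Centrifugation ends at 3:53 PM + 55 min = 4:48 PM.
The digestion step ends at 4:48 PM + 136 min = 7:04 PM.
The digestion step starts at 7:04 PM − 91 min = 5:33 PM.
The wash step is bounded by the digestion step, so the earliest it can start is 5:33 PM.

5:33 PM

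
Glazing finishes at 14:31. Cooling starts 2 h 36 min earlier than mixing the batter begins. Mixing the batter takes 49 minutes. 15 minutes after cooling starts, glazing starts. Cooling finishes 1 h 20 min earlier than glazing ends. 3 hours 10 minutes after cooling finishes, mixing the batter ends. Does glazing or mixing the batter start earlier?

Cooling ends at 14:31 − 80 min = 13:11.
Mixing the batter ends at 13:11 + 190 min = 16:21.
Mixing the batter starts at 16:21 − 49 min = 15:32.
Cooling starts at 15:32 − 156 min = 12:56.
Glazing starts at 12:56 + 15 min = 13:11.
Glazing starts at 13:11 and mixing the batter starts at 15:32, so glazing is first.

glazing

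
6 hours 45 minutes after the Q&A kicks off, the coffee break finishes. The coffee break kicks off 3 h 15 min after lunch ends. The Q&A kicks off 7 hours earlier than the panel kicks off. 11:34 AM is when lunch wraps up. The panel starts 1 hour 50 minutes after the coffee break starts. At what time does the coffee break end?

4:24 PM

The coffee break starts at 11:34 AM + 195 min = 2:49 PM.
The panel starts at 2:49 PM + 110 min = 4:39 PM.
The Q&A starts at 4:39 PM − 420 min = 9:39 AM.
The coffee break ends at 9:39 AM + 405 min = 4:24 PM.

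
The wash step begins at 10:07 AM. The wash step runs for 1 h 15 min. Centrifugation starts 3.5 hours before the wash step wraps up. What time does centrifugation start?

The wash step ends at 10:07 AM + 75 min = 11:22 AM.
Centrifugation starts at 11:22 AM − 210 min = 7:52 AM.

7:52 AM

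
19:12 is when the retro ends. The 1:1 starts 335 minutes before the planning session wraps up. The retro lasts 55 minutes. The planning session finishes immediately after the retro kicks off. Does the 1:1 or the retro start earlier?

the 1:1

The retro starts at 19:12 − 55 min = 18:17.
So the planning session ends at 18:17.
The 1:1 starts at 18:17 − 335 min = 12:42.
The 1:1 starts at 12:42 and the retro starts at 18:17, so the 1:1 is first.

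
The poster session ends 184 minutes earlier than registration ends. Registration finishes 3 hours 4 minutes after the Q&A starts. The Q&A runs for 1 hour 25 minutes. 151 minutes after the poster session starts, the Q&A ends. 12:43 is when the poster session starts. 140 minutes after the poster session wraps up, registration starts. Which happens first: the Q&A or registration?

the Q&A

The Q&A ends at 12:43 + 151 min = 15:14.
The Q&A starts at 15:14 − 85 min = 13:49.
Registration ends at 13:49 + 184 min = 16:53.
The poster session ends at 16:53 − 184 min = 13:49.
Registration starts at 13:49 + 140 min = 16:09.
The Q&A starts at 13:49 and registration starts at 16:09, so the Q&A is first.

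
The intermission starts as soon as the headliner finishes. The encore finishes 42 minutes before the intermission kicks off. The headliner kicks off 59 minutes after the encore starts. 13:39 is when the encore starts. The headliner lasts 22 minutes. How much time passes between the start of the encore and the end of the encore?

39 minutes

The headliner starts at 13:39 + 59 min = 14:38.
The headliner ends at 14:38 + 22 min = 15:00.
So the intermission starts at 15:00.
The encore ends at 15:00 − 42 min = 14:18.
From 13:39 to 14:18 is 39 minutes.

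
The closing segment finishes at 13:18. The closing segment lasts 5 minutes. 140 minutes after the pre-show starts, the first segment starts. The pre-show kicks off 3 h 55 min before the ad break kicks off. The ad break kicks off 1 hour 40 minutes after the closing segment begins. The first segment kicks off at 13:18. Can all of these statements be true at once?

Yes

The closing segment starts at 13:18 − 5 min = 13:13.
The ad break starts at 13:13 + 100 min = 14:53.
The pre-show starts at 14:53 − 235 min = 10:58.
The first segment starts at 10:58 + 140 min = 13:18.
That matches the stated 13:18, so the schedule is consistent.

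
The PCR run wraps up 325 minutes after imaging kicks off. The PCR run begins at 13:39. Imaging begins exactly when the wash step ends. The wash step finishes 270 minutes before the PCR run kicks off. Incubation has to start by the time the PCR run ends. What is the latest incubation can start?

14:34

The wash step ends at 13:39 − 270 min = 09:09.
So imaging starts at 09:09.
The PCR run ends at 09:09 + 325 min = 14:34.
Incubation is bounded by the PCR run, so the latest it can start is 14:34.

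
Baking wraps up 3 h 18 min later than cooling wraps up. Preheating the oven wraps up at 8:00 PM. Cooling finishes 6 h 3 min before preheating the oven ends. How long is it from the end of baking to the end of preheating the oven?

Cooling ends at 8:00 PM − 363 min = 1:57 PM.
Baking ends at 1:57 PM + 198 min = 5:15 PM.
From 5:15 PM to 8:00 PM is 2 h 45 min.

2 h 45 min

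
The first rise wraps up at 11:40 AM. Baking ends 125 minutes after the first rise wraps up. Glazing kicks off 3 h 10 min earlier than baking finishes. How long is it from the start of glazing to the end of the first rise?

1 hour 5 minutes

Baking ends at 11:40 AM + 125 min = 1:45 PM.
Glazing starts at 1:45 PM − 190 min = 10:35 AM.
From 10:35 AM to 11:40 AM is 1 hour 5 minutes.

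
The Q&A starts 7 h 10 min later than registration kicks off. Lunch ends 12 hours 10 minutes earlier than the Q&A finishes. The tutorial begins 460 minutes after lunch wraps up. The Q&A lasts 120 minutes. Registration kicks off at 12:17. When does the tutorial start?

16:57

The Q&A starts at 12:17 + 430 min = 19:27.
The Q&A ends at 19:27 + 120 min = 21:27.
Lunch ends at 21:27 − 730 min = 09:17.
The tutorial starts at 09:17 + 460 min = 16:57.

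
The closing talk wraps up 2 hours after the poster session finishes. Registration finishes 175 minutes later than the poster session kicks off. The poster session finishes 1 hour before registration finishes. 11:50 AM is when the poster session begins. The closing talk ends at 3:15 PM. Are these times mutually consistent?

No

Registration ends at 11:50 AM + 175 min = 2:45 PM.
The poster session ends at 2:45 PM − 60 min = 1:45 PM.
The closing talk ends at 1:45 PM + 120 min = 3:45 PM.
But the closing talk is also said to end at 3:15 PM — a 30-minute conflict.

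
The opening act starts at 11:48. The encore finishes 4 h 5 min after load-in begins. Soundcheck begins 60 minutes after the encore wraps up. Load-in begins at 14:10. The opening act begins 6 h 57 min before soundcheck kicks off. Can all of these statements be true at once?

No

The encore ends at 14:10 + 245 min = 18:15.
Soundcheck starts at 18:15 + 60 min = 19:15.
The opening act starts at 19:15 − 417 min = 12:18.
But the opening act is also said to start at 11:48 — a 30-minute conflict.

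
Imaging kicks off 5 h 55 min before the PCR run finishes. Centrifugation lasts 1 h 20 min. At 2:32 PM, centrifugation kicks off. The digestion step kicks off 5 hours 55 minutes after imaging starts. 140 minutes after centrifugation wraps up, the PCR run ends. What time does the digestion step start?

6:12 PM

Centrifugation ends at 2:32 PM + 80 min = 3:52 PM.
The PCR run ends at 3:52 PM + 140 min = 6:12 PM.
Imaging starts at 6:12 PM − 355 min = 12:17 PM.
The digestion step starts at 12:17 PM + 355 min = 6:12 PM.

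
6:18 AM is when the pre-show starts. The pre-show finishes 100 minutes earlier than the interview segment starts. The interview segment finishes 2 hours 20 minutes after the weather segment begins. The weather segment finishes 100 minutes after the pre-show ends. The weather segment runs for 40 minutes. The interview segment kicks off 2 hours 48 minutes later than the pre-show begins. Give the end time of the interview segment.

The interview segment starts at 6:18 AM + 168 min = 9:06 AM.
The pre-show ends at 9:06 AM − 100 min = 7:26 AM.
The weather segment ends at 7:26 AM + 100 min = 9:06 AM.
The weather segment starts at 9:06 AM − 40 min = 8:26 AM.
The interview segment ends at 8:26 AM + 140 min = 10:46 AM.

10:46 AM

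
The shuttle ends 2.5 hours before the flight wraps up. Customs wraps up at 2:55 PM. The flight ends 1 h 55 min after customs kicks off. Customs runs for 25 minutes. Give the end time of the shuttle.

1:55 PM

Customs starts at 2:55 PM − 25 min = 2:30 PM.
The flight ends at 2:30 PM + 115 min = 4:25 PM.
The shuttle ends at 4:25 PM − 150 min = 1:55 PM.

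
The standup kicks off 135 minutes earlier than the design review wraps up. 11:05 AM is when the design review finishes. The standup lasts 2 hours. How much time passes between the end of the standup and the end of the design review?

The standup starts at 11:05 AM − 135 min = 8:50 AM.
The standup ends at 8:50 AM + 120 min = 10:50 AM.
From 10:50 AM to 11:05 AM is 15 minutes.

15 minutes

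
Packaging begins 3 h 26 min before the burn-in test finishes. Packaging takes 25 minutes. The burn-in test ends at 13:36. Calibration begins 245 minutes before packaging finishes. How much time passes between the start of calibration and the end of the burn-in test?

Packaging starts at 13:36 − 206 min = 10:10.
Packaging ends at 10:10 + 25 min = 10:35.
Calibration starts at 10:35 − 245 min = 06:30.
From 06:30 to 13:36 is 7 hours 6 minutes.

7 hours 6 minutes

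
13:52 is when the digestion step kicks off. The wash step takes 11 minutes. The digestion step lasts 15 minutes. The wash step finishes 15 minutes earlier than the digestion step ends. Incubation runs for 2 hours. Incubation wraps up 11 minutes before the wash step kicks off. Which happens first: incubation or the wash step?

The digestion step ends at 13:52 + 15 min = 14:07.
The wash step ends at 14:07 − 15 min = 13:52.
The wash step starts at 13:52 − 11 min = 13:41.
Incubation ends at 13:41 − 11 min = 13:30.
Incubation starts at 13:30 − 120 min = 11:30.
Incubation starts at 11:30 and the wash step starts at 13:41, so incubation is first.

incubation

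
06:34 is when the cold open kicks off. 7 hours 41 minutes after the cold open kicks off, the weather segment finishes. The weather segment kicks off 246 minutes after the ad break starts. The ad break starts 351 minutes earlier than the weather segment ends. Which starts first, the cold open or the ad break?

the cold open

The weather segment ends at 06:34 + 461 min = 14:15.
The ad break starts at 14:15 − 351 min = 08:24.
The cold open starts at 06:34 and the ad break starts at 08:24, so the cold open is first.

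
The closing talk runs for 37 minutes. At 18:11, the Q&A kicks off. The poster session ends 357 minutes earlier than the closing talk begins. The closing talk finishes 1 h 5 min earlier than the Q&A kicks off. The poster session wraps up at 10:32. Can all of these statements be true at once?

Yes

The closing talk ends at 18:11 − 65 min = 17:06.
The closing talk starts at 17:06 − 37 min = 16:29.
The poster session ends at 16:29 − 357 min = 10:32.
That matches the stated 10:32, so the schedule is consistent.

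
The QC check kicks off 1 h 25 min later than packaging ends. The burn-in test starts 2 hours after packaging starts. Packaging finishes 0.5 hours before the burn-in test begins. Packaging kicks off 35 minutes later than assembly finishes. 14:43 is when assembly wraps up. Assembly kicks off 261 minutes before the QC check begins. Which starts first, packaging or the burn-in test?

packaging

Packaging starts at 14:43 + 35 min = 15:18.
The burn-in test starts at 15:18 + 120 min = 17:18.
Packaging starts at 15:18 and the burn-in test starts at 17:18, so packaging is first.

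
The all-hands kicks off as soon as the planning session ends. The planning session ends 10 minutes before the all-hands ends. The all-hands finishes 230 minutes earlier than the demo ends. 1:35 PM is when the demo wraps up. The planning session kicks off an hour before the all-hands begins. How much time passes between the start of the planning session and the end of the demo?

5 hours

The all-hands ends at 1:35 PM − 230 min = 9:45 AM.
The planning session ends at 9:45 AM − 10 min = 9:35 AM.
So the all-hands starts at 9:35 AM.
The planning session starts at 9:35 AM − 60 min = 8:35 AM.
From 8:35 AM to 1:35 PM is 5 hours.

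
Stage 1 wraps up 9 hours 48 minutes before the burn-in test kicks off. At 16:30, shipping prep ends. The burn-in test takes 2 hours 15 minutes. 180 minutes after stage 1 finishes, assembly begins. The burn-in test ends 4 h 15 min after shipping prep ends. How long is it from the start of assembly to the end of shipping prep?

4 h 48 min

The burn-in test ends at 16:30 + 255 min = 20:45.
The burn-in test starts at 20:45 − 135 min = 18:30.
Stage 1 ends at 18:30 − 588 min = 08:42.
Assembly starts at 08:42 + 180 min = 11:42.
From 11:42 to 16:30 is 4 h 48 min.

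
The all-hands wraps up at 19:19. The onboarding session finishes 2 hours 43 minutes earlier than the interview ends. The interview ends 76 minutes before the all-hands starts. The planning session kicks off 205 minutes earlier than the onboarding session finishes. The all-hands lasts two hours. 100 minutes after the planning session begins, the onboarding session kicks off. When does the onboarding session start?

11:35

The all-hands starts at 19:19 − 120 min = 17:19.
The interview ends at 17:19 − 76 min = 16:03.
The onboarding session ends at 16:03 − 163 min = 13:20.
The planning session starts at 13:20 − 205 min = 09:55.
The onboarding session starts at 09:55 + 100 min = 11:35.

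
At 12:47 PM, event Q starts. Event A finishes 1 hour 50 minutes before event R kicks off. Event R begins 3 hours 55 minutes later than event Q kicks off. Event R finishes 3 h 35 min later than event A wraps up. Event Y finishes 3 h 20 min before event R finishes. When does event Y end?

3:07 PM

Event R starts at 12:47 PM + 235 min = 4:42 PM.
Event A ends at 4:42 PM − 110 min = 2:52 PM.
Event R ends at 2:52 PM + 215 min = 6:27 PM.
Event Y ends at 6:27 PM − 200 min = 3:07 PM.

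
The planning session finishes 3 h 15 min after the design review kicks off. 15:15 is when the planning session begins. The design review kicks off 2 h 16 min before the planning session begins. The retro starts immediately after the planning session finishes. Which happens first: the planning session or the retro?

The design review starts at 15:15 − 136 min = 12:59.
The planning session ends at 12:59 + 195 min = 16:14.
So the retro starts at 16:14.
The planning session starts at 15:15 and the retro starts at 16:14, so the planning session is first.

the planning session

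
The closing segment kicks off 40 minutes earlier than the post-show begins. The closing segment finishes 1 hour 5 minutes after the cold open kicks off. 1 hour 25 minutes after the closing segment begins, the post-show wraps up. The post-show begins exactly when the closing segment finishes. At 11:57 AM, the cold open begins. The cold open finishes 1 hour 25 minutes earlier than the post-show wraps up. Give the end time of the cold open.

12:22 PM

The closing segment ends at 11:57 AM + 65 min = 1:02 PM.
So the post-show starts at 1:02 PM.
The closing segment starts at 1:02 PM − 40 min = 12:22 PM.
The post-show ends at 12:22 PM + 85 min = 1:47 PM.
The cold open ends at 1:47 PM − 85 min = 12:22 PM.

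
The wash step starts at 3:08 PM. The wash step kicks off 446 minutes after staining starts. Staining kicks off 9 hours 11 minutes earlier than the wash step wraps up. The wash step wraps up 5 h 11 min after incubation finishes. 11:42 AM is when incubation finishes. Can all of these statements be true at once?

Yes

The wash step ends at 11:42 AM + 311 min = 4:53 PM.
Staining starts at 4:53 PM − 551 min = 7:42 AM.
The wash step starts at 7:42 AM + 446 min = 3:08 PM.
That matches the stated 3:08 PM, so the schedule is consistent.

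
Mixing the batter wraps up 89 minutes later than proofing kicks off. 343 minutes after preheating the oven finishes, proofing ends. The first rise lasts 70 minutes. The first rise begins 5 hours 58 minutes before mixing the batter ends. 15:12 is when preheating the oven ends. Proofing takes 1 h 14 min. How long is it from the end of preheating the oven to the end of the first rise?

Proofing ends at 15:12 + 343 min = 20:55.
Proofing starts at 20:55 − 74 min = 19:41.
Mixing the batter ends at 19:41 + 89 min = 21:10.
The first rise starts at 21:10 − 358 min = 15:12.
The first rise ends at 15:12 + 70 min = 16:22.
From 15:12 to 16:22 is 1 hour 10 minutes.

1 hour 10 minutes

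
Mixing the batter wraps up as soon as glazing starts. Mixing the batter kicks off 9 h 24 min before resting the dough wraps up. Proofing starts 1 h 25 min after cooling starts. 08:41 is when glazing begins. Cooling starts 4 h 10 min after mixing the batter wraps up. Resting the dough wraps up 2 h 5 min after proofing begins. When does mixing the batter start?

06:57

Mixing the batter ends at 08:41.
Cooling starts at 08:41 + 250 min = 12:51.
Proofing starts at 12:51 + 85 min = 14:16.
Resting the dough ends at 14:16 + 125 min = 16:21.
Mixing the batter starts at 16:21 − 564 min = 06:57.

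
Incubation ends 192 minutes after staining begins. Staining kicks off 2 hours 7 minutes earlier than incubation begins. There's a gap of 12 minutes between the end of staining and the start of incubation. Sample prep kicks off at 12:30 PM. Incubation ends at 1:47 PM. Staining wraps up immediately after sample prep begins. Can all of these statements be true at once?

Staining ends at 12:30 PM.
Incubation starts at 12:30 PM + 12 min = 12:42 PM.
Staining starts at 12:42 PM − 127 min = 10:35 AM.
Incubation ends at 10:35 AM + 192 min = 1:47 PM.
That matches the stated 1:47 PM, so the schedule is consistent.

Yes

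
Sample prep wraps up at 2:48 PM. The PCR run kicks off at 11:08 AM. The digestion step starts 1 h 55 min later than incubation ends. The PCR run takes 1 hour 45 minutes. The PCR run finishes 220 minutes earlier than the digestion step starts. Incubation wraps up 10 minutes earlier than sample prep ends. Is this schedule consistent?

Yes

Incubation ends at 2:48 PM − 10 min = 2:38 PM.
The digestion step starts at 2:38 PM + 115 min = 4:33 PM.
The PCR run ends at 4:33 PM − 220 min = 12:53 PM.
The PCR run starts at 12:53 PM − 105 min = 11:08 AM.
That matches the stated 11:08 AM, so the schedule is consistent.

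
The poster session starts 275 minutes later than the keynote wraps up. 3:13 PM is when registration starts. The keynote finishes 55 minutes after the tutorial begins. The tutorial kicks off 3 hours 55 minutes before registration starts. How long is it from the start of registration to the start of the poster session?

The tutorial starts at 3:13 PM − 235 min = 11:18 AM.
The keynote ends at 11:18 AM + 55 min = 12:13 PM.
The poster session starts at 12:13 PM + 275 min = 4:48 PM.
From 3:13 PM to 4:48 PM is 1 h 35 min.

1 h 35 min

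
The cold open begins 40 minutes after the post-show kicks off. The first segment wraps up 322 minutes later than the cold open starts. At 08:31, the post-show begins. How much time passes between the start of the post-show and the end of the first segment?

The cold open starts at 08:31 + 40 min = 09:11.
The first segment ends at 09:11 + 322 min = 14:33.
From 08:31 to 14:33 is 362 minutes.

362 minutes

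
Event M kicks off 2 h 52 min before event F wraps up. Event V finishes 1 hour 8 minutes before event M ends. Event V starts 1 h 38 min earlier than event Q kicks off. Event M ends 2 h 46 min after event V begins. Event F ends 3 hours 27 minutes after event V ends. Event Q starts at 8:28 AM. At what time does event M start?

Event V starts at 8:28 AM − 98 min = 6:50 AM.
Event M ends at 6:50 AM + 166 min = 9:36 AM.
Event V ends at 9:36 AM − 68 min = 8:28 AM.
Event F ends at 8:28 AM + 207 min = 11:55 AM.
Event M starts at 11:55 AM − 172 min = 9:03 AM.

9:03 AM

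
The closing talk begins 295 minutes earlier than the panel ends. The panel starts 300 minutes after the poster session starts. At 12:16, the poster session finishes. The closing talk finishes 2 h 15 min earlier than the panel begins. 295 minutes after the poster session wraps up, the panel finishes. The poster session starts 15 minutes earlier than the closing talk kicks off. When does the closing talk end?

14:46

The panel ends at 12:16 + 295 min = 17:11.
The closing talk starts at 17:11 − 295 min = 12:16.
The poster session starts at 12:16 − 15 min = 12:01.
The panel starts at 12:01 + 300 min = 17:01.
The closing talk ends at 17:01 − 135 min = 14:46.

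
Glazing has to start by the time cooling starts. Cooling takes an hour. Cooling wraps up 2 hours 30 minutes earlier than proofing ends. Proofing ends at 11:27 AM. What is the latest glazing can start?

Cooling ends at 11:27 AM − 150 min = 8:57 AM.
Cooling starts at 8:57 AM − 60 min = 7:57 AM.
Glazing is bounded by cooling, so the latest it can start is 7:57 AM.

7:57 AM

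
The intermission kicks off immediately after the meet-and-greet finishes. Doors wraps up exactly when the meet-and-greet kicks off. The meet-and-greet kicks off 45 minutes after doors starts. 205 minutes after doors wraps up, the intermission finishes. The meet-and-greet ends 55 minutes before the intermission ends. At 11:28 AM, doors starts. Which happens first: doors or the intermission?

The meet-and-greet starts at 11:28 AM + 45 min = 12:13 PM.
So doors ends at 12:13 PM.
The intermission ends at 12:13 PM + 205 min = 3:38 PM.
The meet-and-greet ends at 3:38 PM − 55 min = 2:43 PM.
So the intermission starts at 2:43 PM.
Doors starts at 11:28 AM and the intermission starts at 2:43 PM, so doors is first.

doors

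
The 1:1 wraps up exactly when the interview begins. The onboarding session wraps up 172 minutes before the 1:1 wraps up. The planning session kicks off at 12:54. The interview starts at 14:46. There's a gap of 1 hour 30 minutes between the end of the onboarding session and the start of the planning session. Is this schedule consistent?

No

The 1:1 ends at 14:46.
The onboarding session ends at 14:46 − 172 min = 11:54.
The planning session starts at 11:54 + 90 min = 13:24.
But the planning session is also said to start at 12:54 — a 30-minute conflict.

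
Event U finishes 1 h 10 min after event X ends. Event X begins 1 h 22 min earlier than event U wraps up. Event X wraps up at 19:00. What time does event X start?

Event U ends at 19:00 + 70 min = 20:10.
Event X starts at 20:10 − 82 min = 18:48.

18:48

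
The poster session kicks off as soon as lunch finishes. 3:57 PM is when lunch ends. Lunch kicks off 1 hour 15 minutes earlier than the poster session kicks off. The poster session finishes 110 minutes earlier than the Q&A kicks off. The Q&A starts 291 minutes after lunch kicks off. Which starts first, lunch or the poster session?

The poster session starts at 3:57 PM.
Lunch starts at 3:57 PM − 75 min = 2:42 PM.
Lunch starts at 2:42 PM and the poster session starts at 3:57 PM, so lunch is first.

lunch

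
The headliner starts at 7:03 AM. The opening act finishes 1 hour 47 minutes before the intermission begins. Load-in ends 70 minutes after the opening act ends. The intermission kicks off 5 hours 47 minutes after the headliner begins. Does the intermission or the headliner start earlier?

the headliner

The intermission starts at 7:03 AM + 347 min = 12:50 PM.
The intermission starts at 12:50 PM and the headliner starts at 7:03 AM, so the headliner is first.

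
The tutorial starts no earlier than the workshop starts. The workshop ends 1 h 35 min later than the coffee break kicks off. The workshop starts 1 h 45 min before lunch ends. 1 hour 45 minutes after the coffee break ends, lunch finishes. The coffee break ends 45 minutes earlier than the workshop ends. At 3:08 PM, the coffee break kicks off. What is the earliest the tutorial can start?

The workshop ends at 3:08 PM + 95 min = 4:43 PM.
The coffee break ends at 4:43 PM − 45 min = 3:58 PM.
Lunch ends at 3:58 PM + 105 min = 5:43 PM.
The workshop starts at 5:43 PM − 105 min = 3:58 PM.
The tutorial is bounded by the workshop, so the earliest it can start is 3:58 PM.

3:58 PM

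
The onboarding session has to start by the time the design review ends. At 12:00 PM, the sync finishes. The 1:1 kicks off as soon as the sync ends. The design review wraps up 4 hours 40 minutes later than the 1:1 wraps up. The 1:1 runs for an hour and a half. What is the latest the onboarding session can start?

The 1:1 starts at 12:00 PM.
The 1:1 ends at 12:00 PM + 90 min = 1:30 PM.
The design review ends at 1:30 PM + 280 min = 6:10 PM.
The onboarding session is bounded by the design review, so the latest it can start is 6:10 PM.

6:10 PM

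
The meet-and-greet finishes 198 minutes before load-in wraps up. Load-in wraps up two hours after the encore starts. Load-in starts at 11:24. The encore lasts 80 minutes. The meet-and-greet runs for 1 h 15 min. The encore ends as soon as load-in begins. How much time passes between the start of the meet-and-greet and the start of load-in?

3 hours 53 minutes

The encore ends at 11:24.
The encore starts at 11:24 − 80 min = 10:04.
Load-in ends at 10:04 + 120 min = 12:04.
The meet-and-greet ends at 12:04 − 198 min = 08:46.
The meet-and-greet starts at 08:46 − 75 min = 07:31.
From 07:31 to 11:24 is 3 hours 53 minutes.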